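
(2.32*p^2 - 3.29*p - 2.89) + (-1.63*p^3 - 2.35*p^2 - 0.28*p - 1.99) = -1.63*p^3 - 0.0300000000000002*p^2 - 3.57*p - 4.88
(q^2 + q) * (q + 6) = q^3 + 7*q^2 + 6*q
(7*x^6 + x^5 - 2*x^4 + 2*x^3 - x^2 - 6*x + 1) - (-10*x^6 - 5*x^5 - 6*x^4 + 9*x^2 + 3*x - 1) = 17*x^6 + 6*x^5 + 4*x^4 + 2*x^3 - 10*x^2 - 9*x + 2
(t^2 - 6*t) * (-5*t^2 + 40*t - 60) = -5*t^4 + 70*t^3 - 300*t^2 + 360*t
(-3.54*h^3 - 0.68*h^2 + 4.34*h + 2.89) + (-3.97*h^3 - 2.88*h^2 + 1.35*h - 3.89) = -7.51*h^3 - 3.56*h^2 + 5.69*h - 1.0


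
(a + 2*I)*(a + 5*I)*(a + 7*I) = a^3 + 14*I*a^2 - 59*a - 70*I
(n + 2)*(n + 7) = n^2 + 9*n + 14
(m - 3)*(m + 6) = m^2 + 3*m - 18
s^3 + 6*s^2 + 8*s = s*(s + 2)*(s + 4)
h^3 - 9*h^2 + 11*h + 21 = (h - 7)*(h - 3)*(h + 1)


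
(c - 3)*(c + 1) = c^2 - 2*c - 3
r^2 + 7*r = r*(r + 7)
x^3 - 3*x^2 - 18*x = x*(x - 6)*(x + 3)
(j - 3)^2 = j^2 - 6*j + 9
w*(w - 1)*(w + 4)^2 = w^4 + 7*w^3 + 8*w^2 - 16*w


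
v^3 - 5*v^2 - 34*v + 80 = (v - 8)*(v - 2)*(v + 5)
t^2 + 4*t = t*(t + 4)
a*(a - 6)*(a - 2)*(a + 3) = a^4 - 5*a^3 - 12*a^2 + 36*a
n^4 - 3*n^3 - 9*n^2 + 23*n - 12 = (n - 4)*(n - 1)^2*(n + 3)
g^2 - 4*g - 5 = (g - 5)*(g + 1)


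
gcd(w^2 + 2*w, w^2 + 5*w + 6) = w + 2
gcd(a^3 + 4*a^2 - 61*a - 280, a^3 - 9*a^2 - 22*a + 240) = a^2 - 3*a - 40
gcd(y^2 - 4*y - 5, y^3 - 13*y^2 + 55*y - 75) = y - 5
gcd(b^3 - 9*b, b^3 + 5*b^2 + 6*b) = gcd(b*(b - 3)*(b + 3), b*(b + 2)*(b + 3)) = b^2 + 3*b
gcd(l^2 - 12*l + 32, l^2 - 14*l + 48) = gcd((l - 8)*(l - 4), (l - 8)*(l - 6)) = l - 8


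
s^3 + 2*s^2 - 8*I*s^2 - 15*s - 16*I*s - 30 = (s + 2)*(s - 5*I)*(s - 3*I)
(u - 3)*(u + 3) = u^2 - 9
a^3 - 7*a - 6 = (a - 3)*(a + 1)*(a + 2)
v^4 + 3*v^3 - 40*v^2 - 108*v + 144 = (v - 6)*(v - 1)*(v + 4)*(v + 6)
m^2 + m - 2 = (m - 1)*(m + 2)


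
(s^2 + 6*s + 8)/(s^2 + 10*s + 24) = (s + 2)/(s + 6)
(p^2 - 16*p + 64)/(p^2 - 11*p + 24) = (p - 8)/(p - 3)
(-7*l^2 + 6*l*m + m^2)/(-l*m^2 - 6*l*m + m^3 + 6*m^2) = (7*l + m)/(m*(m + 6))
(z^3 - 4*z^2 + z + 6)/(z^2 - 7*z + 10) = (z^2 - 2*z - 3)/(z - 5)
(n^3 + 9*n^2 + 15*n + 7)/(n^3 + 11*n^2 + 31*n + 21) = (n + 1)/(n + 3)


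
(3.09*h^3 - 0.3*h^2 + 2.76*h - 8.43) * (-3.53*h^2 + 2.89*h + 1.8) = -10.9077*h^5 + 9.9891*h^4 - 5.0478*h^3 + 37.1943*h^2 - 19.3947*h - 15.174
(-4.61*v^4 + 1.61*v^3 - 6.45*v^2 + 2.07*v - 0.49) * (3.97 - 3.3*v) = 15.213*v^5 - 23.6147*v^4 + 27.6767*v^3 - 32.4375*v^2 + 9.8349*v - 1.9453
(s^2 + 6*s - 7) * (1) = s^2 + 6*s - 7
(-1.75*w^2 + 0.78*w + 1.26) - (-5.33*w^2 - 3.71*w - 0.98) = 3.58*w^2 + 4.49*w + 2.24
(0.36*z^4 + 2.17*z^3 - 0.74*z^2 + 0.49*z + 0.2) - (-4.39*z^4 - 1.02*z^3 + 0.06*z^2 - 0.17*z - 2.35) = 4.75*z^4 + 3.19*z^3 - 0.8*z^2 + 0.66*z + 2.55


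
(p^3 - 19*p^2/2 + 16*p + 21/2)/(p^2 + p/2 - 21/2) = (2*p^2 - 13*p - 7)/(2*p + 7)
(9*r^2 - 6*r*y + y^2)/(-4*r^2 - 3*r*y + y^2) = (-9*r^2 + 6*r*y - y^2)/(4*r^2 + 3*r*y - y^2)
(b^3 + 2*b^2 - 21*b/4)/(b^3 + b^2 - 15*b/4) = (2*b + 7)/(2*b + 5)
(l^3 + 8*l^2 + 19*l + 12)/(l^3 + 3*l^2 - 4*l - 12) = (l^2 + 5*l + 4)/(l^2 - 4)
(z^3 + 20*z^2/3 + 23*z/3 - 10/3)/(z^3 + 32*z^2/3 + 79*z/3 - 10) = (z + 2)/(z + 6)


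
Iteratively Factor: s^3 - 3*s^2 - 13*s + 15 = (s + 3)*(s^2 - 6*s + 5) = (s - 5)*(s + 3)*(s - 1)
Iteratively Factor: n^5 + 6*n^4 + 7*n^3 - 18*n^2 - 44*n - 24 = (n + 3)*(n^4 + 3*n^3 - 2*n^2 - 12*n - 8) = (n + 1)*(n + 3)*(n^3 + 2*n^2 - 4*n - 8) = (n - 2)*(n + 1)*(n + 3)*(n^2 + 4*n + 4) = (n - 2)*(n + 1)*(n + 2)*(n + 3)*(n + 2)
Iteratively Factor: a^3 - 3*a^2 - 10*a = (a)*(a^2 - 3*a - 10) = a*(a - 5)*(a + 2)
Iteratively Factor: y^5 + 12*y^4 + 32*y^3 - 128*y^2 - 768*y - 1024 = (y + 4)*(y^4 + 8*y^3 - 128*y - 256) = (y + 4)^2*(y^3 + 4*y^2 - 16*y - 64) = (y - 4)*(y + 4)^2*(y^2 + 8*y + 16) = (y - 4)*(y + 4)^3*(y + 4)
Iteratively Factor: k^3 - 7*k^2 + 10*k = (k - 5)*(k^2 - 2*k) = (k - 5)*(k - 2)*(k)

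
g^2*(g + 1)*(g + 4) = g^4 + 5*g^3 + 4*g^2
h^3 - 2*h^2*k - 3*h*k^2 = h*(h - 3*k)*(h + k)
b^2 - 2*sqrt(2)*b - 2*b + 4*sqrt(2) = (b - 2)*(b - 2*sqrt(2))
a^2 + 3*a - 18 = (a - 3)*(a + 6)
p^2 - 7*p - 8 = (p - 8)*(p + 1)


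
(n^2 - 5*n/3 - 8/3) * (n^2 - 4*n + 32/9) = n^4 - 17*n^3/3 + 68*n^2/9 + 128*n/27 - 256/27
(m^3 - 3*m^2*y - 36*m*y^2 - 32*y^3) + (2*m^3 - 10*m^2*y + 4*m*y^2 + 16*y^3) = 3*m^3 - 13*m^2*y - 32*m*y^2 - 16*y^3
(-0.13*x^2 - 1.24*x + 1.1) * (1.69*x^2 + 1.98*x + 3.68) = -0.2197*x^4 - 2.353*x^3 - 1.0746*x^2 - 2.3852*x + 4.048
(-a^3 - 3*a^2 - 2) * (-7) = 7*a^3 + 21*a^2 + 14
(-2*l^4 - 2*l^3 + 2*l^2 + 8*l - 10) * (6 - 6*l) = 12*l^5 - 24*l^3 - 36*l^2 + 108*l - 60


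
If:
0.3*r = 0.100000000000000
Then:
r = 0.33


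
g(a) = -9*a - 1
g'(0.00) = -9.00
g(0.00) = -1.00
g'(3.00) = -9.00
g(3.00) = -28.00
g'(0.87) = -9.00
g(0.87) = -8.83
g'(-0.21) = -9.00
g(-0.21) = 0.89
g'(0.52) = -9.00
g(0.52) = -5.68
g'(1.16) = -9.00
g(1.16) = -11.44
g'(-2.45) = -9.00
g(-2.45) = 21.05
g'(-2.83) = -9.00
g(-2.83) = 24.47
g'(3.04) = -9.00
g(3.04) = -28.36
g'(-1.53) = -9.00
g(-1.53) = 12.77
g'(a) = -9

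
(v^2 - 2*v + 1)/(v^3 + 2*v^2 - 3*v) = (v - 1)/(v*(v + 3))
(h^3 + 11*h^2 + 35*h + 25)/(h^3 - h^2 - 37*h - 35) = (h + 5)/(h - 7)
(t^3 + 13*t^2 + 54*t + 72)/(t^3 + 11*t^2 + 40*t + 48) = (t + 6)/(t + 4)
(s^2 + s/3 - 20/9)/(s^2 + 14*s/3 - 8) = (s + 5/3)/(s + 6)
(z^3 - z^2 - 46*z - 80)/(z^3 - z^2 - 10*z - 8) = (z^2 - 3*z - 40)/(z^2 - 3*z - 4)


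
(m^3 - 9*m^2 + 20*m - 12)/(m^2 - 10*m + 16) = (m^2 - 7*m + 6)/(m - 8)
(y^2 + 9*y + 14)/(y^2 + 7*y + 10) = (y + 7)/(y + 5)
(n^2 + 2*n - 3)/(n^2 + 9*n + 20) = (n^2 + 2*n - 3)/(n^2 + 9*n + 20)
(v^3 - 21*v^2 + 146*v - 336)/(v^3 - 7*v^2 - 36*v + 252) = (v - 8)/(v + 6)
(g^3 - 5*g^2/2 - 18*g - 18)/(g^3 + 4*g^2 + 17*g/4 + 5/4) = 2*(2*g^3 - 5*g^2 - 36*g - 36)/(4*g^3 + 16*g^2 + 17*g + 5)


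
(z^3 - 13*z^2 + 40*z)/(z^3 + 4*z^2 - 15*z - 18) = z*(z^2 - 13*z + 40)/(z^3 + 4*z^2 - 15*z - 18)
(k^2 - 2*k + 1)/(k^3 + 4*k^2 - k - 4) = (k - 1)/(k^2 + 5*k + 4)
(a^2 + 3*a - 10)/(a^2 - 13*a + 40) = (a^2 + 3*a - 10)/(a^2 - 13*a + 40)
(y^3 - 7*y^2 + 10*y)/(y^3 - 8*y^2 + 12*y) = (y - 5)/(y - 6)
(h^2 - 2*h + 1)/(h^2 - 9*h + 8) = (h - 1)/(h - 8)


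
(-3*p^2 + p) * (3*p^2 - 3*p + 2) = -9*p^4 + 12*p^3 - 9*p^2 + 2*p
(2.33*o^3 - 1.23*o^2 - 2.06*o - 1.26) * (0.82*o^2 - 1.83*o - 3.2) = 1.9106*o^5 - 5.2725*o^4 - 6.8943*o^3 + 6.6726*o^2 + 8.8978*o + 4.032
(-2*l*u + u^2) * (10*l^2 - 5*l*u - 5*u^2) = -20*l^3*u + 20*l^2*u^2 + 5*l*u^3 - 5*u^4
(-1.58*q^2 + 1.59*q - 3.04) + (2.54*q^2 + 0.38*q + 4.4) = 0.96*q^2 + 1.97*q + 1.36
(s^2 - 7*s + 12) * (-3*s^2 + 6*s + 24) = -3*s^4 + 27*s^3 - 54*s^2 - 96*s + 288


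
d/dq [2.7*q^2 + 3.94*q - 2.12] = 5.4*q + 3.94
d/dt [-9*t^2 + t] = 1 - 18*t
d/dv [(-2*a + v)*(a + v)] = -a + 2*v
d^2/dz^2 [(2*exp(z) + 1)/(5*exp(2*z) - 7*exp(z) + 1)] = (50*exp(4*z) + 170*exp(3*z) - 165*exp(2*z) + 43*exp(z) + 9)*exp(z)/(125*exp(6*z) - 525*exp(5*z) + 810*exp(4*z) - 553*exp(3*z) + 162*exp(2*z) - 21*exp(z) + 1)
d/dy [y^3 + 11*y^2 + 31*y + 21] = 3*y^2 + 22*y + 31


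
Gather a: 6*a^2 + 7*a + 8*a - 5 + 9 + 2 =6*a^2 + 15*a + 6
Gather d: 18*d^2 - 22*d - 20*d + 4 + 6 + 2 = 18*d^2 - 42*d + 12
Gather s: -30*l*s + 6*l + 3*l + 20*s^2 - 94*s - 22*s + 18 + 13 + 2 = 9*l + 20*s^2 + s*(-30*l - 116) + 33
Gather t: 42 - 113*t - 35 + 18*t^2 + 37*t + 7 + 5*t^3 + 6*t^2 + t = 5*t^3 + 24*t^2 - 75*t + 14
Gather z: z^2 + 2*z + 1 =z^2 + 2*z + 1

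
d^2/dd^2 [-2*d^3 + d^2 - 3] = 2 - 12*d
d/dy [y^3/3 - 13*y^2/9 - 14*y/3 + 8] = y^2 - 26*y/9 - 14/3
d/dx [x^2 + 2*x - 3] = 2*x + 2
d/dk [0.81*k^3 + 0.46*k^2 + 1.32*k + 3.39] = 2.43*k^2 + 0.92*k + 1.32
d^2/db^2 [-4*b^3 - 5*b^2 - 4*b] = -24*b - 10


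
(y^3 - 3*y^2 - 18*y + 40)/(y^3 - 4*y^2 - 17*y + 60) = (y - 2)/(y - 3)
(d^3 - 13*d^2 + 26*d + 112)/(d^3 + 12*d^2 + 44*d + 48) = (d^2 - 15*d + 56)/(d^2 + 10*d + 24)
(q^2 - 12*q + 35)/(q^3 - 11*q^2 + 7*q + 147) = (q - 5)/(q^2 - 4*q - 21)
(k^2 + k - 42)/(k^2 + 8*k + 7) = (k - 6)/(k + 1)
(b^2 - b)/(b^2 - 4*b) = (b - 1)/(b - 4)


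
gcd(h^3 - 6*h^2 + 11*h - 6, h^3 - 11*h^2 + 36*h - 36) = h^2 - 5*h + 6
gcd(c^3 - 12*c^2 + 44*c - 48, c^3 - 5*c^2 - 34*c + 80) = c - 2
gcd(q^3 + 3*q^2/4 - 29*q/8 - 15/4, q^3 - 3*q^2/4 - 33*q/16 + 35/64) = q + 5/4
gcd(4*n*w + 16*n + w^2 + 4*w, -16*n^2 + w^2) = 4*n + w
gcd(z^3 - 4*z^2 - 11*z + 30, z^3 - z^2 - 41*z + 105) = z - 5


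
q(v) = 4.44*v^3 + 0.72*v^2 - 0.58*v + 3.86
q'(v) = 13.32*v^2 + 1.44*v - 0.58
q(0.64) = 4.95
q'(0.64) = 5.80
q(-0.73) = 2.94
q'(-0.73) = 5.47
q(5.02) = 580.78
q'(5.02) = 342.32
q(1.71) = 27.17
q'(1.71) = 40.83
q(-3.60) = -191.87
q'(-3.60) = 166.86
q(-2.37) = -49.83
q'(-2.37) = 70.82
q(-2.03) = -29.14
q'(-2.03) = 51.39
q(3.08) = 138.63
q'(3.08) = 130.21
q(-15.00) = -14810.44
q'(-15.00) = 2974.82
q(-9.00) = -3169.36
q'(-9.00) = 1065.38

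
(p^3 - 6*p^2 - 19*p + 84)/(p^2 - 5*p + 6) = (p^2 - 3*p - 28)/(p - 2)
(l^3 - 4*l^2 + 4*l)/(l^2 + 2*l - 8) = l*(l - 2)/(l + 4)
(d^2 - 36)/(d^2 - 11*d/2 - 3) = 2*(d + 6)/(2*d + 1)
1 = 1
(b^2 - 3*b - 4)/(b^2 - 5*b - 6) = (b - 4)/(b - 6)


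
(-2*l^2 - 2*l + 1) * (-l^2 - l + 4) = 2*l^4 + 4*l^3 - 7*l^2 - 9*l + 4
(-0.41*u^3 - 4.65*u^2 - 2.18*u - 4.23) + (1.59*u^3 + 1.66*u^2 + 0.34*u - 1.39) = 1.18*u^3 - 2.99*u^2 - 1.84*u - 5.62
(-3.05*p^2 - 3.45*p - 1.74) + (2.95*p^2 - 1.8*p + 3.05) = -0.0999999999999996*p^2 - 5.25*p + 1.31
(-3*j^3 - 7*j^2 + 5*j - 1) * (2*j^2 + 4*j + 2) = -6*j^5 - 26*j^4 - 24*j^3 + 4*j^2 + 6*j - 2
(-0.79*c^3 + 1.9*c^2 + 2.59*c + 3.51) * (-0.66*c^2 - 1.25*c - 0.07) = 0.5214*c^5 - 0.2665*c^4 - 4.0291*c^3 - 5.6871*c^2 - 4.5688*c - 0.2457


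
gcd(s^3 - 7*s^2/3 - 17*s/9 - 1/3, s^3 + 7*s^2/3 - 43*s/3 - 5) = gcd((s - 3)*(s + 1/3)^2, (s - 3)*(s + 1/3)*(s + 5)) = s^2 - 8*s/3 - 1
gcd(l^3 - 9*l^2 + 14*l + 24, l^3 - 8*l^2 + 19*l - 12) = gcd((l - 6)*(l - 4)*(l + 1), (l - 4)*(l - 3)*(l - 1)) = l - 4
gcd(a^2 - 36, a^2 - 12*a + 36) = a - 6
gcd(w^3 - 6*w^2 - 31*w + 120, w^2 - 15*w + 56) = w - 8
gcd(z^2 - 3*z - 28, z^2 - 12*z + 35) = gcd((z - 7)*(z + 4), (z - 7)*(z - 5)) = z - 7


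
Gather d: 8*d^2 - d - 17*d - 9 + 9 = 8*d^2 - 18*d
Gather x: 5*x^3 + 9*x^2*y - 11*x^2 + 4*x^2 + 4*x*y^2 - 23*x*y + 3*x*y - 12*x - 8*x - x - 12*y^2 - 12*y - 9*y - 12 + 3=5*x^3 + x^2*(9*y - 7) + x*(4*y^2 - 20*y - 21) - 12*y^2 - 21*y - 9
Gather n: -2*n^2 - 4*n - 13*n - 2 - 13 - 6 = -2*n^2 - 17*n - 21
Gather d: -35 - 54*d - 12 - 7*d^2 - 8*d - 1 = -7*d^2 - 62*d - 48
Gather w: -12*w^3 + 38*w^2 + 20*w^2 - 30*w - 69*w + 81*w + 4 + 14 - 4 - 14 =-12*w^3 + 58*w^2 - 18*w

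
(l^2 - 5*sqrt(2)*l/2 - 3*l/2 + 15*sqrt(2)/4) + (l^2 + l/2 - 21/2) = 2*l^2 - 5*sqrt(2)*l/2 - l - 21/2 + 15*sqrt(2)/4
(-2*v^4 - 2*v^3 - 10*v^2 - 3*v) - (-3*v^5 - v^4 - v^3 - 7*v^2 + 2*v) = 3*v^5 - v^4 - v^3 - 3*v^2 - 5*v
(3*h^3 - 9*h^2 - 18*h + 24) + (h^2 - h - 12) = 3*h^3 - 8*h^2 - 19*h + 12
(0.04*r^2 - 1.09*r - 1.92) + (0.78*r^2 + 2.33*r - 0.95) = 0.82*r^2 + 1.24*r - 2.87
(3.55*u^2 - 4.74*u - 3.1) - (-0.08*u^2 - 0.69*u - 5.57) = 3.63*u^2 - 4.05*u + 2.47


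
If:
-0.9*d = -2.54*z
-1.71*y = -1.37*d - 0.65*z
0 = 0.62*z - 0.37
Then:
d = 1.68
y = 1.58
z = 0.60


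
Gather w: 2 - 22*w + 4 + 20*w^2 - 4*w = 20*w^2 - 26*w + 6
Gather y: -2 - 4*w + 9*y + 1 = -4*w + 9*y - 1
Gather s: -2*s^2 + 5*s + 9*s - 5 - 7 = -2*s^2 + 14*s - 12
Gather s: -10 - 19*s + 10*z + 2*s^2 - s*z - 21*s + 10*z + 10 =2*s^2 + s*(-z - 40) + 20*z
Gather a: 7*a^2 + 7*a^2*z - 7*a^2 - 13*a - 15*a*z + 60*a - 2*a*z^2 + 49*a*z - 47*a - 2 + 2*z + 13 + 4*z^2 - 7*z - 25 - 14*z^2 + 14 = 7*a^2*z + a*(-2*z^2 + 34*z) - 10*z^2 - 5*z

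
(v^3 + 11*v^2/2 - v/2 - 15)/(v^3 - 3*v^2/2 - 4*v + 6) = (v + 5)/(v - 2)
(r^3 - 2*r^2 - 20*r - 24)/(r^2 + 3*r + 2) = (r^2 - 4*r - 12)/(r + 1)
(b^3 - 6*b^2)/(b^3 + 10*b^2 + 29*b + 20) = b^2*(b - 6)/(b^3 + 10*b^2 + 29*b + 20)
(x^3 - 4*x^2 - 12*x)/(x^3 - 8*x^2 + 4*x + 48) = x/(x - 4)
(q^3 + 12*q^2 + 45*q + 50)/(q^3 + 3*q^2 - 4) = (q^2 + 10*q + 25)/(q^2 + q - 2)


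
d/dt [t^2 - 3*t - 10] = 2*t - 3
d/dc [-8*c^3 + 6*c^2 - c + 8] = -24*c^2 + 12*c - 1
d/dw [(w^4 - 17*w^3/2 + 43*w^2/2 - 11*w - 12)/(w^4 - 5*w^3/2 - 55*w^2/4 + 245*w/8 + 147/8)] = 24*(4*w^2 - 27*w + 49)/(16*w^4 - 392*w^2 + 2401)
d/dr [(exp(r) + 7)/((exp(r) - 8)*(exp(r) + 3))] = (-exp(2*r) - 14*exp(r) + 11)*exp(r)/(exp(4*r) - 10*exp(3*r) - 23*exp(2*r) + 240*exp(r) + 576)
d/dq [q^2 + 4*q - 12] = 2*q + 4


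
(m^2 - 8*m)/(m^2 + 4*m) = (m - 8)/(m + 4)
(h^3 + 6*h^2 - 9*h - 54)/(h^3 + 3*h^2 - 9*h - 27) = (h + 6)/(h + 3)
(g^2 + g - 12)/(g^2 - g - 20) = (g - 3)/(g - 5)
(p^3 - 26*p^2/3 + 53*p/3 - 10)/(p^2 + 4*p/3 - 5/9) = 3*(3*p^3 - 26*p^2 + 53*p - 30)/(9*p^2 + 12*p - 5)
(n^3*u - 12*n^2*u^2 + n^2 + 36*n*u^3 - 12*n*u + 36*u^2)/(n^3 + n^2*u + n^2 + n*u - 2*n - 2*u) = (n^3*u - 12*n^2*u^2 + n^2 + 36*n*u^3 - 12*n*u + 36*u^2)/(n^3 + n^2*u + n^2 + n*u - 2*n - 2*u)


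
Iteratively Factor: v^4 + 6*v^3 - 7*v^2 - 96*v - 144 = (v - 4)*(v^3 + 10*v^2 + 33*v + 36) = (v - 4)*(v + 3)*(v^2 + 7*v + 12) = (v - 4)*(v + 3)*(v + 4)*(v + 3)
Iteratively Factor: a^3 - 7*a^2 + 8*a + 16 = (a - 4)*(a^2 - 3*a - 4) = (a - 4)^2*(a + 1)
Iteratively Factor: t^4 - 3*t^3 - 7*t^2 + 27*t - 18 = (t - 1)*(t^3 - 2*t^2 - 9*t + 18) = (t - 2)*(t - 1)*(t^2 - 9) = (t - 3)*(t - 2)*(t - 1)*(t + 3)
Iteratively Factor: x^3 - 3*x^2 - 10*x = (x - 5)*(x^2 + 2*x) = (x - 5)*(x + 2)*(x)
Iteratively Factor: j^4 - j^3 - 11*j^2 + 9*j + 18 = (j + 1)*(j^3 - 2*j^2 - 9*j + 18) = (j - 2)*(j + 1)*(j^2 - 9) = (j - 3)*(j - 2)*(j + 1)*(j + 3)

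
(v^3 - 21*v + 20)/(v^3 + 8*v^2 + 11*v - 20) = (v - 4)/(v + 4)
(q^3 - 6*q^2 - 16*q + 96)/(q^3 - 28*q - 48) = (q - 4)/(q + 2)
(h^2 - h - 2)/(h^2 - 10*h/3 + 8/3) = 3*(h + 1)/(3*h - 4)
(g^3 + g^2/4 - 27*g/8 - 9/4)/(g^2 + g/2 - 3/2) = (4*g^2 - 5*g - 6)/(4*(g - 1))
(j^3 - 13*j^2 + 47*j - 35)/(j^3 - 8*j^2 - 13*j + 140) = (j - 1)/(j + 4)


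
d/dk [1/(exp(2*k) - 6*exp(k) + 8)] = 2*(3 - exp(k))*exp(k)/(exp(2*k) - 6*exp(k) + 8)^2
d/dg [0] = 0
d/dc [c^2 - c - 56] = 2*c - 1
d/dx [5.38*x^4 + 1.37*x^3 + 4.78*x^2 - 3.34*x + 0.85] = 21.52*x^3 + 4.11*x^2 + 9.56*x - 3.34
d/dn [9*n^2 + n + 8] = 18*n + 1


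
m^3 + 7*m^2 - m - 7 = (m - 1)*(m + 1)*(m + 7)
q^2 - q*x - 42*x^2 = (q - 7*x)*(q + 6*x)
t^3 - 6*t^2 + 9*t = t*(t - 3)^2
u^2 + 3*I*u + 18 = (u - 3*I)*(u + 6*I)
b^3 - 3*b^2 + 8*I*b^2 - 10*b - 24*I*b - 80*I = (b - 5)*(b + 2)*(b + 8*I)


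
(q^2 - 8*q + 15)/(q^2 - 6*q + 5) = (q - 3)/(q - 1)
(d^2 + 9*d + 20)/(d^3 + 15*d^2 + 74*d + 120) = 1/(d + 6)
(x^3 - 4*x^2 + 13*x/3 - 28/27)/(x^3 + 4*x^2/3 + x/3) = (27*x^3 - 108*x^2 + 117*x - 28)/(9*x*(3*x^2 + 4*x + 1))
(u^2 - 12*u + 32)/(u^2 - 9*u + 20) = (u - 8)/(u - 5)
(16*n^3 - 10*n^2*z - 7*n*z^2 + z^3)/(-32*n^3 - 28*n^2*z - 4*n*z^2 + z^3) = (-n + z)/(2*n + z)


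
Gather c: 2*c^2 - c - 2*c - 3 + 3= 2*c^2 - 3*c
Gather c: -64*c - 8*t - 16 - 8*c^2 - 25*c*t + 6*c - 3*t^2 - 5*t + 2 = -8*c^2 + c*(-25*t - 58) - 3*t^2 - 13*t - 14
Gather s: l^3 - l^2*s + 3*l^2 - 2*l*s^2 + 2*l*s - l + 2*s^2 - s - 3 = l^3 + 3*l^2 - l + s^2*(2 - 2*l) + s*(-l^2 + 2*l - 1) - 3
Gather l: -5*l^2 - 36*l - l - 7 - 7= -5*l^2 - 37*l - 14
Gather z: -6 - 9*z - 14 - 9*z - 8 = -18*z - 28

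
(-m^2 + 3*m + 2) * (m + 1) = -m^3 + 2*m^2 + 5*m + 2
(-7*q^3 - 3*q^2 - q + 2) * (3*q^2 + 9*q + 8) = -21*q^5 - 72*q^4 - 86*q^3 - 27*q^2 + 10*q + 16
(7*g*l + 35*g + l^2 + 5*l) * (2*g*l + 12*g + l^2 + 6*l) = 14*g^2*l^2 + 154*g^2*l + 420*g^2 + 9*g*l^3 + 99*g*l^2 + 270*g*l + l^4 + 11*l^3 + 30*l^2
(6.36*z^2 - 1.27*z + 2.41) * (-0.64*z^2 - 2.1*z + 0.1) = -4.0704*z^4 - 12.5432*z^3 + 1.7606*z^2 - 5.188*z + 0.241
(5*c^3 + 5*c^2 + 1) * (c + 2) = 5*c^4 + 15*c^3 + 10*c^2 + c + 2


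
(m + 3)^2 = m^2 + 6*m + 9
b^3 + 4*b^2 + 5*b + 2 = (b + 1)^2*(b + 2)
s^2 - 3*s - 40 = (s - 8)*(s + 5)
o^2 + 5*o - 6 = (o - 1)*(o + 6)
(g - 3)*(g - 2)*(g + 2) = g^3 - 3*g^2 - 4*g + 12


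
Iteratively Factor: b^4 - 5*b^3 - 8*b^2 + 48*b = (b - 4)*(b^3 - b^2 - 12*b) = (b - 4)^2*(b^2 + 3*b) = b*(b - 4)^2*(b + 3)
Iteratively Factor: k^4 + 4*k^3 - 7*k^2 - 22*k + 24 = (k + 4)*(k^3 - 7*k + 6) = (k - 2)*(k + 4)*(k^2 + 2*k - 3) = (k - 2)*(k + 3)*(k + 4)*(k - 1)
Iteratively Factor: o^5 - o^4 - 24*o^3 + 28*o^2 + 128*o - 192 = (o + 3)*(o^4 - 4*o^3 - 12*o^2 + 64*o - 64) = (o - 2)*(o + 3)*(o^3 - 2*o^2 - 16*o + 32) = (o - 2)*(o + 3)*(o + 4)*(o^2 - 6*o + 8) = (o - 4)*(o - 2)*(o + 3)*(o + 4)*(o - 2)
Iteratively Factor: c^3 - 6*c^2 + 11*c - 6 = (c - 2)*(c^2 - 4*c + 3) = (c - 2)*(c - 1)*(c - 3)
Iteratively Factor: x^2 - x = (x)*(x - 1)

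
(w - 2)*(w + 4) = w^2 + 2*w - 8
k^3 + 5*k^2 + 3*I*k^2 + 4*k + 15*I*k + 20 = (k + 5)*(k - I)*(k + 4*I)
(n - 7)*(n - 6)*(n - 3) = n^3 - 16*n^2 + 81*n - 126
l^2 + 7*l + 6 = (l + 1)*(l + 6)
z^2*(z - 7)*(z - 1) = z^4 - 8*z^3 + 7*z^2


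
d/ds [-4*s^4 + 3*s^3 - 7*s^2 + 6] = s*(-16*s^2 + 9*s - 14)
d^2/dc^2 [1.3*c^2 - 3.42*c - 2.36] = 2.60000000000000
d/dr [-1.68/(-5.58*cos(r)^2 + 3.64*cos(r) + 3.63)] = (18.7488*cos(r) - 6.1152)*sin(r)/(-5.58*cos(r)^2 + 3.64*cos(r) + 3.63)^2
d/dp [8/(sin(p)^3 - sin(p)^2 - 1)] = 8*(2 - 3*sin(p))*sin(p)*cos(p)/(-sin(p)^3 + sin(p)^2 + 1)^2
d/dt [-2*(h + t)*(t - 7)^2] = 2*(t - 7)*(-2*h - 3*t + 7)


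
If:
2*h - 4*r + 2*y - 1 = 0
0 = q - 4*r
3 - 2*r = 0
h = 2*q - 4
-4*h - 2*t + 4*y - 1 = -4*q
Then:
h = 8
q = 6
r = 3/2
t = -27/2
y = -9/2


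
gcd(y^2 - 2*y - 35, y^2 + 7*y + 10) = y + 5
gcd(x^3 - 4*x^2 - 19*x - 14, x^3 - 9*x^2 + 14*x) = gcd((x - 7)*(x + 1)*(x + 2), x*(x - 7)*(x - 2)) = x - 7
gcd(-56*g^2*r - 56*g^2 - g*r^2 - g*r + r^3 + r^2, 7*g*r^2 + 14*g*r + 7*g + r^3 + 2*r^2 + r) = 7*g*r + 7*g + r^2 + r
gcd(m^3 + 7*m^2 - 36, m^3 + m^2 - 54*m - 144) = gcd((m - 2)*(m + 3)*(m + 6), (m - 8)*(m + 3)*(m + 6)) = m^2 + 9*m + 18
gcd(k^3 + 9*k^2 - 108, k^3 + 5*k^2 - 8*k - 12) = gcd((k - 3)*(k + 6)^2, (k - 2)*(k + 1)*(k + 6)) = k + 6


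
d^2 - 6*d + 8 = (d - 4)*(d - 2)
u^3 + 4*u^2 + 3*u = u*(u + 1)*(u + 3)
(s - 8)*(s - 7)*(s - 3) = s^3 - 18*s^2 + 101*s - 168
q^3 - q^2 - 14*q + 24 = (q - 3)*(q - 2)*(q + 4)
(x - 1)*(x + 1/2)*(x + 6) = x^3 + 11*x^2/2 - 7*x/2 - 3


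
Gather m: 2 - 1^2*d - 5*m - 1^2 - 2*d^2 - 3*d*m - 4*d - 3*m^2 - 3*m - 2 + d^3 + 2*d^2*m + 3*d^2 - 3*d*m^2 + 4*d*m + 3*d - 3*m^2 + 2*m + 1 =d^3 + d^2 - 2*d + m^2*(-3*d - 6) + m*(2*d^2 + d - 6)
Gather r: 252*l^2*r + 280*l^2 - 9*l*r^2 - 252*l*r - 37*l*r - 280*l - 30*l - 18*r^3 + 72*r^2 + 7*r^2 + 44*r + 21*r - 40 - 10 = 280*l^2 - 310*l - 18*r^3 + r^2*(79 - 9*l) + r*(252*l^2 - 289*l + 65) - 50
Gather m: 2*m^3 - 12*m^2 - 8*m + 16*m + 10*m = 2*m^3 - 12*m^2 + 18*m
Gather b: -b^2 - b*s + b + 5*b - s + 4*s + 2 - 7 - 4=-b^2 + b*(6 - s) + 3*s - 9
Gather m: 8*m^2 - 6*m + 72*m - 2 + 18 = 8*m^2 + 66*m + 16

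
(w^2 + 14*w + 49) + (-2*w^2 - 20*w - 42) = -w^2 - 6*w + 7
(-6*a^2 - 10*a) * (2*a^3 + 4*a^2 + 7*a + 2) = -12*a^5 - 44*a^4 - 82*a^3 - 82*a^2 - 20*a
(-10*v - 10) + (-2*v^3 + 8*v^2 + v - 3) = -2*v^3 + 8*v^2 - 9*v - 13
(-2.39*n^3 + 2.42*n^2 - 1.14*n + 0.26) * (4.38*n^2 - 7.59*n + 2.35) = -10.4682*n^5 + 28.7397*n^4 - 28.9775*n^3 + 15.4784*n^2 - 4.6524*n + 0.611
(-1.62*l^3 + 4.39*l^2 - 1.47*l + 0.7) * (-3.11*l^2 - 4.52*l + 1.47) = 5.0382*l^5 - 6.3305*l^4 - 17.6525*l^3 + 10.9207*l^2 - 5.3249*l + 1.029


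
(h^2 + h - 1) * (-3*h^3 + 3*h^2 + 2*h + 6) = -3*h^5 + 8*h^3 + 5*h^2 + 4*h - 6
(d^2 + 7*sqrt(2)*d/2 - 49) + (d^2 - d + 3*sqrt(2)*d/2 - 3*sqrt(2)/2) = 2*d^2 - d + 5*sqrt(2)*d - 49 - 3*sqrt(2)/2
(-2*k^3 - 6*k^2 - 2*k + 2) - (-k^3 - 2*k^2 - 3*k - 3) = -k^3 - 4*k^2 + k + 5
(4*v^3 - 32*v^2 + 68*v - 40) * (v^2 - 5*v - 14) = 4*v^5 - 52*v^4 + 172*v^3 + 68*v^2 - 752*v + 560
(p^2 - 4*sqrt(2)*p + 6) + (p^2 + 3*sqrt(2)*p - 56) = 2*p^2 - sqrt(2)*p - 50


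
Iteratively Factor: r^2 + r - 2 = (r - 1)*(r + 2)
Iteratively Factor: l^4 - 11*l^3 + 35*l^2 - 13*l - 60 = (l - 4)*(l^3 - 7*l^2 + 7*l + 15) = (l - 4)*(l - 3)*(l^2 - 4*l - 5) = (l - 5)*(l - 4)*(l - 3)*(l + 1)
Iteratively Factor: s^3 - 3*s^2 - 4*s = (s)*(s^2 - 3*s - 4) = s*(s + 1)*(s - 4)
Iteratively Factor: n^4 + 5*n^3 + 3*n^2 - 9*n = (n + 3)*(n^3 + 2*n^2 - 3*n) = (n + 3)^2*(n^2 - n) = (n - 1)*(n + 3)^2*(n)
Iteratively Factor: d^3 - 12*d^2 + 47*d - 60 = (d - 4)*(d^2 - 8*d + 15) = (d - 4)*(d - 3)*(d - 5)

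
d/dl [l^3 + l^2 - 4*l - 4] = 3*l^2 + 2*l - 4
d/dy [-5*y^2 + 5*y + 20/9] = 5 - 10*y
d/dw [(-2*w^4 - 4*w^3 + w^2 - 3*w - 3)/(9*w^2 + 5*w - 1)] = 2*(-18*w^5 - 33*w^4 - 16*w^3 + 22*w^2 + 26*w + 9)/(81*w^4 + 90*w^3 + 7*w^2 - 10*w + 1)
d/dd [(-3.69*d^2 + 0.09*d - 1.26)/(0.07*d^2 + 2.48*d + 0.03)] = (-9.1575*d^2 - 0.045*d + 3.1275)/(0.0049*d^4 + 0.3472*d^3 + 6.1546*d^2 + 0.1488*d + 0.0009)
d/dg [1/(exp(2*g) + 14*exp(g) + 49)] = 2*(-exp(g) - 7)*exp(g)/(exp(2*g) + 14*exp(g) + 49)^2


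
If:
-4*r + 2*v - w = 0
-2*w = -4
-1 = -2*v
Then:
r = -1/4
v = 1/2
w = 2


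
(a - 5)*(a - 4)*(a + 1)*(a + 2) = a^4 - 6*a^3 - 5*a^2 + 42*a + 40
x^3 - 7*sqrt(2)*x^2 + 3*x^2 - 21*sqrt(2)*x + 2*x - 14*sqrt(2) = (x + 1)*(x + 2)*(x - 7*sqrt(2))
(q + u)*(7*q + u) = 7*q^2 + 8*q*u + u^2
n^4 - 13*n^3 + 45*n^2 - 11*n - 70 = (n - 7)*(n - 5)*(n - 2)*(n + 1)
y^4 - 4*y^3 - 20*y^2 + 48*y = y*(y - 6)*(y - 2)*(y + 4)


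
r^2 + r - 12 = (r - 3)*(r + 4)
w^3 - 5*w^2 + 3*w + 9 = (w - 3)^2*(w + 1)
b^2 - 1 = (b - 1)*(b + 1)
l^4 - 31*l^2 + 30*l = l*(l - 5)*(l - 1)*(l + 6)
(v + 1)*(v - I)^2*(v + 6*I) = v^4 + v^3 + 4*I*v^3 + 11*v^2 + 4*I*v^2 + 11*v - 6*I*v - 6*I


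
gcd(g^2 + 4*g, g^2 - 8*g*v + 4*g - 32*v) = g + 4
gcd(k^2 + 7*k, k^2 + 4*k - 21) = k + 7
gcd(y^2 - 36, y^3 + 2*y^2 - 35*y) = 1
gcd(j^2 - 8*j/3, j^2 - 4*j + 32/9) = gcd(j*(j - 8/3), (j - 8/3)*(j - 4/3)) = j - 8/3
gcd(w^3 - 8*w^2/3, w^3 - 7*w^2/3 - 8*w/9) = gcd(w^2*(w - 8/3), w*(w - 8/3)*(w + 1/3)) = w^2 - 8*w/3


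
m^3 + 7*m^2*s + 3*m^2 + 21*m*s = m*(m + 3)*(m + 7*s)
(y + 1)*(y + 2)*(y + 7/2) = y^3 + 13*y^2/2 + 25*y/2 + 7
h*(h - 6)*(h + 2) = h^3 - 4*h^2 - 12*h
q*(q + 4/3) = q^2 + 4*q/3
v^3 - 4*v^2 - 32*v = v*(v - 8)*(v + 4)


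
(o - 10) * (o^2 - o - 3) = o^3 - 11*o^2 + 7*o + 30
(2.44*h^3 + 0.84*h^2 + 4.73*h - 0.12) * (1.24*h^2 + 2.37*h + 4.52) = 3.0256*h^5 + 6.8244*h^4 + 18.8848*h^3 + 14.8581*h^2 + 21.0952*h - 0.5424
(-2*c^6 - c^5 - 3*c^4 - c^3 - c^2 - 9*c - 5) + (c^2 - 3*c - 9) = -2*c^6 - c^5 - 3*c^4 - c^3 - 12*c - 14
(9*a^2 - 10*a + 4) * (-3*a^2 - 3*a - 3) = -27*a^4 + 3*a^3 - 9*a^2 + 18*a - 12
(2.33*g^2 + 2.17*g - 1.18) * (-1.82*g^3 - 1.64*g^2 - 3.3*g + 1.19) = -4.2406*g^5 - 7.7706*g^4 - 9.1002*g^3 - 2.4531*g^2 + 6.4763*g - 1.4042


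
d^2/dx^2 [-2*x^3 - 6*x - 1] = -12*x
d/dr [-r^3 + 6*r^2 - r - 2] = -3*r^2 + 12*r - 1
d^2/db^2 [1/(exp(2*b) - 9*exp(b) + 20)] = ((9 - 4*exp(b))*(exp(2*b) - 9*exp(b) + 20) + 2*(2*exp(b) - 9)^2*exp(b))*exp(b)/(exp(2*b) - 9*exp(b) + 20)^3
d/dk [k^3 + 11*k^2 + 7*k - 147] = 3*k^2 + 22*k + 7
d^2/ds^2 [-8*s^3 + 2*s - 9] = -48*s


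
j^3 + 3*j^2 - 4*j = j*(j - 1)*(j + 4)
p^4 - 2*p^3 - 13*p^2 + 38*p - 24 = (p - 3)*(p - 2)*(p - 1)*(p + 4)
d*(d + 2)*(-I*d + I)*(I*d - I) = d^4 - 3*d^2 + 2*d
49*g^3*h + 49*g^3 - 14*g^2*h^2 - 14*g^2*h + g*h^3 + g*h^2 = (-7*g + h)^2*(g*h + g)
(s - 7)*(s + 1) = s^2 - 6*s - 7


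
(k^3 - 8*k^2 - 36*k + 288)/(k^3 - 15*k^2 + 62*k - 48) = (k + 6)/(k - 1)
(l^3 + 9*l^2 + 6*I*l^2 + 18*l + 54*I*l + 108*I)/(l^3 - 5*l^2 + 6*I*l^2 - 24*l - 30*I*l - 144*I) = (l + 6)/(l - 8)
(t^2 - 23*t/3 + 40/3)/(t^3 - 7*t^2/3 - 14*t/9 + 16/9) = 3*(t - 5)/(3*t^2 + t - 2)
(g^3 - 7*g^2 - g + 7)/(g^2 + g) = g - 8 + 7/g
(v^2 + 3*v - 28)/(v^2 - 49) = (v - 4)/(v - 7)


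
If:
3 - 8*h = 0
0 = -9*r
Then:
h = 3/8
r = 0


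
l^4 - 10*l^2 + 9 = (l - 3)*(l - 1)*(l + 1)*(l + 3)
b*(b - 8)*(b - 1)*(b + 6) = b^4 - 3*b^3 - 46*b^2 + 48*b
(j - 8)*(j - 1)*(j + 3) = j^3 - 6*j^2 - 19*j + 24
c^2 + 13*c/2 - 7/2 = (c - 1/2)*(c + 7)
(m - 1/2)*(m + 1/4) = m^2 - m/4 - 1/8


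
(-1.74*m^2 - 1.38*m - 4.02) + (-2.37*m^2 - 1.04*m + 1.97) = -4.11*m^2 - 2.42*m - 2.05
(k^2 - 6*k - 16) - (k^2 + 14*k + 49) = -20*k - 65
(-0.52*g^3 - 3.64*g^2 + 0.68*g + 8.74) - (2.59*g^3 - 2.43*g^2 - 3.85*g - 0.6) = -3.11*g^3 - 1.21*g^2 + 4.53*g + 9.34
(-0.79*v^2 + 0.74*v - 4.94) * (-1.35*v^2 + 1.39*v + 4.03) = 1.0665*v^4 - 2.0971*v^3 + 4.5139*v^2 - 3.8844*v - 19.9082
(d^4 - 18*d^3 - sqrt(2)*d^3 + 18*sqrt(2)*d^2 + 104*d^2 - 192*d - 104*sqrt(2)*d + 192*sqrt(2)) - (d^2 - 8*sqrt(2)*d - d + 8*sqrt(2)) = d^4 - 18*d^3 - sqrt(2)*d^3 + 18*sqrt(2)*d^2 + 103*d^2 - 191*d - 96*sqrt(2)*d + 184*sqrt(2)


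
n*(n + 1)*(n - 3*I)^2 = n^4 + n^3 - 6*I*n^3 - 9*n^2 - 6*I*n^2 - 9*n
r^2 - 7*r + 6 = (r - 6)*(r - 1)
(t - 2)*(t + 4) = t^2 + 2*t - 8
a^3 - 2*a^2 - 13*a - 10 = (a - 5)*(a + 1)*(a + 2)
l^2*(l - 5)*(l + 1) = l^4 - 4*l^3 - 5*l^2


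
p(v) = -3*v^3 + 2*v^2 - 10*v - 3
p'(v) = -9*v^2 + 4*v - 10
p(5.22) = -427.41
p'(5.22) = -234.36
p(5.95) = -623.63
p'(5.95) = -304.82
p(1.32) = -19.62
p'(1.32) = -20.40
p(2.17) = -45.94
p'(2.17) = -43.70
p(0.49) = -7.77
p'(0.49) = -10.20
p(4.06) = -211.40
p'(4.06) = -142.11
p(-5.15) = 511.32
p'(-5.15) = -269.30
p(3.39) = -130.79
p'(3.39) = -99.87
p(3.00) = -96.00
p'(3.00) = -79.00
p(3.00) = -96.00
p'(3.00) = -79.00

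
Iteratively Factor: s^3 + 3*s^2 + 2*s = (s)*(s^2 + 3*s + 2) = s*(s + 2)*(s + 1)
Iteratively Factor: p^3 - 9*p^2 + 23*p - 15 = (p - 5)*(p^2 - 4*p + 3) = (p - 5)*(p - 1)*(p - 3)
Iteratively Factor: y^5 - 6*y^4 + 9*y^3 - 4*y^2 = (y)*(y^4 - 6*y^3 + 9*y^2 - 4*y) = y*(y - 4)*(y^3 - 2*y^2 + y) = y^2*(y - 4)*(y^2 - 2*y + 1) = y^2*(y - 4)*(y - 1)*(y - 1)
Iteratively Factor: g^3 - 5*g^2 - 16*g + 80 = (g - 5)*(g^2 - 16) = (g - 5)*(g - 4)*(g + 4)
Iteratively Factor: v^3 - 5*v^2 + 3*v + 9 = (v - 3)*(v^2 - 2*v - 3) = (v - 3)*(v + 1)*(v - 3)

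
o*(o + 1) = o^2 + o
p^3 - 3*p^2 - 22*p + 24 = (p - 6)*(p - 1)*(p + 4)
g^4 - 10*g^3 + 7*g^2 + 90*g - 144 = (g - 8)*(g - 3)*(g - 2)*(g + 3)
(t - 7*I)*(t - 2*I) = t^2 - 9*I*t - 14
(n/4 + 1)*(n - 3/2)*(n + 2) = n^3/4 + 9*n^2/8 - n/4 - 3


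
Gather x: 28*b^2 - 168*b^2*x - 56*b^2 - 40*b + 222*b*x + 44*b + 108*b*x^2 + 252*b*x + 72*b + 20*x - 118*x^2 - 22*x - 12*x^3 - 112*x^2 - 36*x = -28*b^2 + 76*b - 12*x^3 + x^2*(108*b - 230) + x*(-168*b^2 + 474*b - 38)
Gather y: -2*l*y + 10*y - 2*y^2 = -2*y^2 + y*(10 - 2*l)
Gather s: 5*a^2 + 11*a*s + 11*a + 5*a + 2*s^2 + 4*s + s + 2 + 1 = 5*a^2 + 16*a + 2*s^2 + s*(11*a + 5) + 3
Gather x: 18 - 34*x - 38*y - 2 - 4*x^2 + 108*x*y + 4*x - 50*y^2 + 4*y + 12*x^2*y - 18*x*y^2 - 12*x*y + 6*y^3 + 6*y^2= x^2*(12*y - 4) + x*(-18*y^2 + 96*y - 30) + 6*y^3 - 44*y^2 - 34*y + 16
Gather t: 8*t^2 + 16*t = 8*t^2 + 16*t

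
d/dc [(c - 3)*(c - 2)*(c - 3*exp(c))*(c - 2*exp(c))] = -5*c^3*exp(c) + 4*c^3 + 12*c^2*exp(2*c) + 10*c^2*exp(c) - 15*c^2 - 48*c*exp(2*c) + 20*c*exp(c) + 12*c + 42*exp(2*c) - 30*exp(c)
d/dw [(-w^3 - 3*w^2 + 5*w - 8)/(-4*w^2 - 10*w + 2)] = (2*w^4 + 10*w^3 + 22*w^2 - 38*w - 35)/(2*(4*w^4 + 20*w^3 + 21*w^2 - 10*w + 1))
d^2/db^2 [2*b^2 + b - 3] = 4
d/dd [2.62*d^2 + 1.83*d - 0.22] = 5.24*d + 1.83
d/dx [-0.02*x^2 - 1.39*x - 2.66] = -0.04*x - 1.39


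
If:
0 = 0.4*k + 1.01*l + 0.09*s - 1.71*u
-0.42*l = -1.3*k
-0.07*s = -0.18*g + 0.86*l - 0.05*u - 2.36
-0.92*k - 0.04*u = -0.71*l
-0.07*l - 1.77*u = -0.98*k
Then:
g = -13.11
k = 0.00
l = 0.00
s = 0.00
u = 0.00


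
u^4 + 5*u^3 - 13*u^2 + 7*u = u*(u - 1)^2*(u + 7)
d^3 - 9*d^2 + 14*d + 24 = (d - 6)*(d - 4)*(d + 1)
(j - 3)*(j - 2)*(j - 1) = j^3 - 6*j^2 + 11*j - 6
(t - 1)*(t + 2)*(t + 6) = t^3 + 7*t^2 + 4*t - 12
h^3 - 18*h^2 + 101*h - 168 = (h - 8)*(h - 7)*(h - 3)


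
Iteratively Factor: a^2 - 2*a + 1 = (a - 1)*(a - 1)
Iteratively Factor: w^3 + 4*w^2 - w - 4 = (w - 1)*(w^2 + 5*w + 4) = (w - 1)*(w + 4)*(w + 1)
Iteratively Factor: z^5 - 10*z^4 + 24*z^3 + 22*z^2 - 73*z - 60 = (z - 4)*(z^4 - 6*z^3 + 22*z + 15) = (z - 5)*(z - 4)*(z^3 - z^2 - 5*z - 3) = (z - 5)*(z - 4)*(z + 1)*(z^2 - 2*z - 3) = (z - 5)*(z - 4)*(z + 1)^2*(z - 3)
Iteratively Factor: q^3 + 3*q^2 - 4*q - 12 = (q + 2)*(q^2 + q - 6) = (q + 2)*(q + 3)*(q - 2)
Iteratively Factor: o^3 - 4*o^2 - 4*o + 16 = (o + 2)*(o^2 - 6*o + 8) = (o - 4)*(o + 2)*(o - 2)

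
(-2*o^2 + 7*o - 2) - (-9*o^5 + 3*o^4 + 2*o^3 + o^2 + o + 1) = 9*o^5 - 3*o^4 - 2*o^3 - 3*o^2 + 6*o - 3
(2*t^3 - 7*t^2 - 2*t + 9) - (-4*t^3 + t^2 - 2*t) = 6*t^3 - 8*t^2 + 9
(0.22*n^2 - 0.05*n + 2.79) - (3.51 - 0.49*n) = 0.22*n^2 + 0.44*n - 0.72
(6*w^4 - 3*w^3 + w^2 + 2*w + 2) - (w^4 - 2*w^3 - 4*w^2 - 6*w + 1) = 5*w^4 - w^3 + 5*w^2 + 8*w + 1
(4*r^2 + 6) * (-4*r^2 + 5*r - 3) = -16*r^4 + 20*r^3 - 36*r^2 + 30*r - 18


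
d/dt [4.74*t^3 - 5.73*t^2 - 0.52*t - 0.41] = 14.22*t^2 - 11.46*t - 0.52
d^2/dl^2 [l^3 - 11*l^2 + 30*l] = 6*l - 22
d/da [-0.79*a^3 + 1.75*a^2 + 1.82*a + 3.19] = -2.37*a^2 + 3.5*a + 1.82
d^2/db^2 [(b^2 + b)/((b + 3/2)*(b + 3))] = 8*b*(-7*b^2 - 27*b - 27)/(8*b^6 + 108*b^5 + 594*b^4 + 1701*b^3 + 2673*b^2 + 2187*b + 729)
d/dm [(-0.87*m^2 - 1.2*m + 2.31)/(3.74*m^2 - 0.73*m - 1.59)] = (5.1231*m^2 - 14.5122*m + 3.5943)/(13.9876*m^4 - 5.4604*m^3 - 11.3603*m^2 + 2.3214*m + 2.5281)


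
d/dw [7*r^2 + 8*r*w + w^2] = 8*r + 2*w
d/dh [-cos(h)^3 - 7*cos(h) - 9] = (3*cos(h)^2 + 7)*sin(h)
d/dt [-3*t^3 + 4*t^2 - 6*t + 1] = -9*t^2 + 8*t - 6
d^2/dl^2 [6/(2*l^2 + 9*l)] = 12*(-2*l*(2*l + 9) + (4*l + 9)^2)/(l^3*(2*l + 9)^3)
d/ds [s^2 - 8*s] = 2*s - 8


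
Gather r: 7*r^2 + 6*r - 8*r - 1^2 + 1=7*r^2 - 2*r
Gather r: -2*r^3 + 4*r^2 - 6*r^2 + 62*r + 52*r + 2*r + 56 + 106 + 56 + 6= -2*r^3 - 2*r^2 + 116*r + 224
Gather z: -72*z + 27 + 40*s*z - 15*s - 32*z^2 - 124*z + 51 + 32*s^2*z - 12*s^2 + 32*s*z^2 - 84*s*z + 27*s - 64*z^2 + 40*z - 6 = -12*s^2 + 12*s + z^2*(32*s - 96) + z*(32*s^2 - 44*s - 156) + 72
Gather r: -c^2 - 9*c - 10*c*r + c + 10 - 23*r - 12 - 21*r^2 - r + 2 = -c^2 - 8*c - 21*r^2 + r*(-10*c - 24)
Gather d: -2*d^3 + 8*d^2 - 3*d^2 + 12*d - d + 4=-2*d^3 + 5*d^2 + 11*d + 4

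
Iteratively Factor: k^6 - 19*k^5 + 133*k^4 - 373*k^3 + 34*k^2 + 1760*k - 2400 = (k - 4)*(k^5 - 15*k^4 + 73*k^3 - 81*k^2 - 290*k + 600) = (k - 5)*(k - 4)*(k^4 - 10*k^3 + 23*k^2 + 34*k - 120) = (k - 5)*(k - 4)*(k - 3)*(k^3 - 7*k^2 + 2*k + 40) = (k - 5)*(k - 4)*(k - 3)*(k + 2)*(k^2 - 9*k + 20) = (k - 5)*(k - 4)^2*(k - 3)*(k + 2)*(k - 5)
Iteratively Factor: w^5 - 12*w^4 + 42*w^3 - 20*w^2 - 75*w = (w - 5)*(w^4 - 7*w^3 + 7*w^2 + 15*w) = (w - 5)*(w - 3)*(w^3 - 4*w^2 - 5*w) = (w - 5)^2*(w - 3)*(w^2 + w) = w*(w - 5)^2*(w - 3)*(w + 1)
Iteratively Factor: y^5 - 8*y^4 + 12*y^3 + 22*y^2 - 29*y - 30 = (y + 1)*(y^4 - 9*y^3 + 21*y^2 + y - 30) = (y + 1)^2*(y^3 - 10*y^2 + 31*y - 30) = (y - 3)*(y + 1)^2*(y^2 - 7*y + 10) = (y - 5)*(y - 3)*(y + 1)^2*(y - 2)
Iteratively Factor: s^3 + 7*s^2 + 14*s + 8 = (s + 2)*(s^2 + 5*s + 4) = (s + 1)*(s + 2)*(s + 4)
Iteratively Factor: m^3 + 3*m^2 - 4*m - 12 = (m + 2)*(m^2 + m - 6) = (m + 2)*(m + 3)*(m - 2)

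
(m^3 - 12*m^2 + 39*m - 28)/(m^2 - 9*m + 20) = (m^2 - 8*m + 7)/(m - 5)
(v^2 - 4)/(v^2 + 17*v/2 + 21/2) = 2*(v^2 - 4)/(2*v^2 + 17*v + 21)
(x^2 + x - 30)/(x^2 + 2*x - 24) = (x - 5)/(x - 4)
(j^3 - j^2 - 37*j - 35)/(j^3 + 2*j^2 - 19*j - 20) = (j - 7)/(j - 4)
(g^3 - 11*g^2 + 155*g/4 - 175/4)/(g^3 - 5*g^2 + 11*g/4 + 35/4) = (g - 5)/(g + 1)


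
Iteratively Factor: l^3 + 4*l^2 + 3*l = (l + 1)*(l^2 + 3*l) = l*(l + 1)*(l + 3)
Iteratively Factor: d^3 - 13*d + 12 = (d + 4)*(d^2 - 4*d + 3) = (d - 1)*(d + 4)*(d - 3)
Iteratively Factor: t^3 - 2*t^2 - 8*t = (t)*(t^2 - 2*t - 8) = t*(t - 4)*(t + 2)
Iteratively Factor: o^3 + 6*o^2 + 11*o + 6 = (o + 3)*(o^2 + 3*o + 2) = (o + 1)*(o + 3)*(o + 2)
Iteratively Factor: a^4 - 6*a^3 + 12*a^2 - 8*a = (a - 2)*(a^3 - 4*a^2 + 4*a) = (a - 2)^2*(a^2 - 2*a) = (a - 2)^3*(a)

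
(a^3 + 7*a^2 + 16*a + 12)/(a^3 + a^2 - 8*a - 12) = (a + 3)/(a - 3)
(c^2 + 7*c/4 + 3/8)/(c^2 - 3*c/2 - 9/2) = (c + 1/4)/(c - 3)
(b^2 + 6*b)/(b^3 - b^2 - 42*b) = 1/(b - 7)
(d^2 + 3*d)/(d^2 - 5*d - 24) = d/(d - 8)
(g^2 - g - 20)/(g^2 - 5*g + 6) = (g^2 - g - 20)/(g^2 - 5*g + 6)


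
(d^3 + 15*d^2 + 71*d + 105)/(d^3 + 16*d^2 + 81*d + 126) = (d + 5)/(d + 6)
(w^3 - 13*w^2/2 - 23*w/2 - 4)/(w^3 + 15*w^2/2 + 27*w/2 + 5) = (w^2 - 7*w - 8)/(w^2 + 7*w + 10)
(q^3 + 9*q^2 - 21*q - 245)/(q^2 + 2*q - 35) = q + 7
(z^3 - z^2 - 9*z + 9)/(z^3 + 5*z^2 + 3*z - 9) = (z - 3)/(z + 3)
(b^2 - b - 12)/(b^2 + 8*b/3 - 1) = 3*(b - 4)/(3*b - 1)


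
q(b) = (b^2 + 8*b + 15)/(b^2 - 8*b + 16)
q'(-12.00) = -0.03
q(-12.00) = 0.25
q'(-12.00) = -0.03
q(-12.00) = 0.25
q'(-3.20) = 0.03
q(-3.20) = -0.01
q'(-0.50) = 0.59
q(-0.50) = 0.56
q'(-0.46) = 0.62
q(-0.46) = 0.58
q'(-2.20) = 0.11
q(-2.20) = 0.06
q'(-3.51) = 0.01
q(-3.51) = -0.01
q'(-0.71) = 0.48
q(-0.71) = 0.44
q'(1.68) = 7.12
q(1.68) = 5.81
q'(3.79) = 13242.63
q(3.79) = 1353.38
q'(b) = (8 - 2*b)*(b^2 + 8*b + 15)/(b^2 - 8*b + 16)^2 + (2*b + 8)/(b^2 - 8*b + 16)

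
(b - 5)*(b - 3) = b^2 - 8*b + 15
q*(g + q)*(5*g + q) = 5*g^2*q + 6*g*q^2 + q^3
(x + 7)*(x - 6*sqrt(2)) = x^2 - 6*sqrt(2)*x + 7*x - 42*sqrt(2)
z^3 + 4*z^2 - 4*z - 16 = (z - 2)*(z + 2)*(z + 4)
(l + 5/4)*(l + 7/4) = l^2 + 3*l + 35/16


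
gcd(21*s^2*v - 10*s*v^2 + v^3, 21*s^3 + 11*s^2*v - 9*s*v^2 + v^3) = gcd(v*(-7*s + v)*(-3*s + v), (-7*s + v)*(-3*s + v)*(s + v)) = 21*s^2 - 10*s*v + v^2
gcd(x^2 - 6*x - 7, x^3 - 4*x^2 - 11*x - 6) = x + 1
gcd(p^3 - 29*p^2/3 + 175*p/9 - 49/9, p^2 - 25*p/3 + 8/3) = p - 1/3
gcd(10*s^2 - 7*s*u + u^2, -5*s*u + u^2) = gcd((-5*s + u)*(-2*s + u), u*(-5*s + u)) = 5*s - u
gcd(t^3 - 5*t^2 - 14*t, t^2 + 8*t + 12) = t + 2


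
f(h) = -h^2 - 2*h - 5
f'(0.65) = -3.30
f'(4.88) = -11.76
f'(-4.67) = 7.34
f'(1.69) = -5.38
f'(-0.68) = -0.64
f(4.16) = -30.63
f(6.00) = -53.00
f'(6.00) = -14.00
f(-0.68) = -4.10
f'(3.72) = -9.44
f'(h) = -2*h - 2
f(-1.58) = -4.34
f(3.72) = -26.28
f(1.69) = -11.24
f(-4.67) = -17.47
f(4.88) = -38.57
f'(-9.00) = 16.00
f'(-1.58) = 1.16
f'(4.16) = -10.32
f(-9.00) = -68.00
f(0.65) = -6.72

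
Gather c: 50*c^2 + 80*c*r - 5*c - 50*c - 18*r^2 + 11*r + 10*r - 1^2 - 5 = 50*c^2 + c*(80*r - 55) - 18*r^2 + 21*r - 6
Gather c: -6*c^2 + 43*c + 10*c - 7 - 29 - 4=-6*c^2 + 53*c - 40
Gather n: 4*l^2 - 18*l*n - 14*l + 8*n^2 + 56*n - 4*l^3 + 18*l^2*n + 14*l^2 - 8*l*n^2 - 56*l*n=-4*l^3 + 18*l^2 - 14*l + n^2*(8 - 8*l) + n*(18*l^2 - 74*l + 56)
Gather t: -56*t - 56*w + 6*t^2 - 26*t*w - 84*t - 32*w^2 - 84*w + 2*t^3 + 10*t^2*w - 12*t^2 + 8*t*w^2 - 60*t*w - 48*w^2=2*t^3 + t^2*(10*w - 6) + t*(8*w^2 - 86*w - 140) - 80*w^2 - 140*w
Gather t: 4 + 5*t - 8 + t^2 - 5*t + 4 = t^2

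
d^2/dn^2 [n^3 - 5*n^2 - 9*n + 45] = 6*n - 10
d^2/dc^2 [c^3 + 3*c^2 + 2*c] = 6*c + 6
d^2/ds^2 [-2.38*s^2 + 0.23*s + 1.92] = -4.76000000000000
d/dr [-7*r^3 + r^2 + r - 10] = -21*r^2 + 2*r + 1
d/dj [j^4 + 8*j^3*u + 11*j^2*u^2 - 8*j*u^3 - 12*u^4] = 4*j^3 + 24*j^2*u + 22*j*u^2 - 8*u^3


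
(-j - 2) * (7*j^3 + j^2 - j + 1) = -7*j^4 - 15*j^3 - j^2 + j - 2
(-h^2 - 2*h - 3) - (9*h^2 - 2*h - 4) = 1 - 10*h^2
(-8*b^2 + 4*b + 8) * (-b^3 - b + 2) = 8*b^5 - 4*b^4 - 20*b^2 + 16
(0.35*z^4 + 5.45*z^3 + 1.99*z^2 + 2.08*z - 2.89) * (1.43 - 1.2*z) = -0.42*z^5 - 6.0395*z^4 + 5.4055*z^3 + 0.3497*z^2 + 6.4424*z - 4.1327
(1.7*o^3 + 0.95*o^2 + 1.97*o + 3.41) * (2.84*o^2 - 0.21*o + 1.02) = 4.828*o^5 + 2.341*o^4 + 7.1293*o^3 + 10.2397*o^2 + 1.2933*o + 3.4782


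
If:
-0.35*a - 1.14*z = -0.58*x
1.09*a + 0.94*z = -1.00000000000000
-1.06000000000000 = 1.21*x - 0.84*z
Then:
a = -0.55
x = -1.17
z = -0.43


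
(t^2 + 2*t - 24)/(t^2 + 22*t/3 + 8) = 3*(t - 4)/(3*t + 4)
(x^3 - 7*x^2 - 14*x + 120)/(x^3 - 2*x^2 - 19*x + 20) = (x - 6)/(x - 1)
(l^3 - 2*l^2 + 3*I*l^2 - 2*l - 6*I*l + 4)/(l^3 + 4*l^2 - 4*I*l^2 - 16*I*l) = (l^3 + l^2*(-2 + 3*I) - 2*l*(1 + 3*I) + 4)/(l*(l^2 + 4*l*(1 - I) - 16*I))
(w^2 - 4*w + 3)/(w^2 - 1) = (w - 3)/(w + 1)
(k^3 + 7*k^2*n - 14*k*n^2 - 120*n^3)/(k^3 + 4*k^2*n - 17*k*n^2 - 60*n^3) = (k + 6*n)/(k + 3*n)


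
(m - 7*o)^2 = m^2 - 14*m*o + 49*o^2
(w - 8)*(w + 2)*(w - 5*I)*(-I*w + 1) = -I*w^4 - 4*w^3 + 6*I*w^3 + 24*w^2 + 11*I*w^2 + 64*w + 30*I*w + 80*I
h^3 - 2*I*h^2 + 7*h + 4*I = (h - 4*I)*(h + I)^2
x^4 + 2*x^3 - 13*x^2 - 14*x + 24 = (x - 3)*(x - 1)*(x + 2)*(x + 4)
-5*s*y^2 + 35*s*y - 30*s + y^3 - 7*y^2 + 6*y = (-5*s + y)*(y - 6)*(y - 1)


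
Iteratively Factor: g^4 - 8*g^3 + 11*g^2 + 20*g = (g - 4)*(g^3 - 4*g^2 - 5*g) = (g - 4)*(g + 1)*(g^2 - 5*g) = g*(g - 4)*(g + 1)*(g - 5)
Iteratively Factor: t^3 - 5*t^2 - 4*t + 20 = (t - 2)*(t^2 - 3*t - 10) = (t - 2)*(t + 2)*(t - 5)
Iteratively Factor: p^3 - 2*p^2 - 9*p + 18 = (p - 3)*(p^2 + p - 6) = (p - 3)*(p - 2)*(p + 3)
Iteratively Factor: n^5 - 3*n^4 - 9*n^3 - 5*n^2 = (n - 5)*(n^4 + 2*n^3 + n^2) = n*(n - 5)*(n^3 + 2*n^2 + n) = n^2*(n - 5)*(n^2 + 2*n + 1) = n^2*(n - 5)*(n + 1)*(n + 1)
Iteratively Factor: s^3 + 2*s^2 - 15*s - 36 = (s + 3)*(s^2 - s - 12) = (s + 3)^2*(s - 4)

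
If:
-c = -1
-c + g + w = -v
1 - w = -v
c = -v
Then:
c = 1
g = 2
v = -1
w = 0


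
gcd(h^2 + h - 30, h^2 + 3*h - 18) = h + 6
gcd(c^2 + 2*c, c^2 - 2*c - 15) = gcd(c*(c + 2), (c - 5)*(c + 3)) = 1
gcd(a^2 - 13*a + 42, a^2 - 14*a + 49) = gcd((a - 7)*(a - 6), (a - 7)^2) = a - 7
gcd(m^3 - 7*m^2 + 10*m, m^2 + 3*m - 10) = m - 2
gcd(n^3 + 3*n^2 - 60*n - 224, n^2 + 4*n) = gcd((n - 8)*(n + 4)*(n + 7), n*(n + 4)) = n + 4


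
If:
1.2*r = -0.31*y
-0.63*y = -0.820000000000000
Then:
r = -0.34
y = 1.30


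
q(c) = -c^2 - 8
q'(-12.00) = 24.00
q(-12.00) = -152.00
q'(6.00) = -12.00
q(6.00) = -44.00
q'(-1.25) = 2.50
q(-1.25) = -9.56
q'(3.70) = -7.40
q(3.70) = -21.69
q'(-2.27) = 4.54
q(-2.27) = -13.15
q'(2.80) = -5.60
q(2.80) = -15.84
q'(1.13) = -2.26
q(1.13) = -9.28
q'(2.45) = -4.90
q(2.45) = -14.00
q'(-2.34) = 4.68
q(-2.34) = -13.48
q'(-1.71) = 3.42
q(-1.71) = -10.92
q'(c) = -2*c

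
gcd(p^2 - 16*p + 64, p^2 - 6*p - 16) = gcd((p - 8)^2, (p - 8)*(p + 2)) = p - 8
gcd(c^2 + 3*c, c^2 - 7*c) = c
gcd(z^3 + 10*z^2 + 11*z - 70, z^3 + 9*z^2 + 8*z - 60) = z^2 + 3*z - 10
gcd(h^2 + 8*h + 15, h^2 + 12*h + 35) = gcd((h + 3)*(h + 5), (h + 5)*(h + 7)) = h + 5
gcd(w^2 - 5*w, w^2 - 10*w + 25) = w - 5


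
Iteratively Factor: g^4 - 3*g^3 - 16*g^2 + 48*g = (g - 3)*(g^3 - 16*g) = (g - 4)*(g - 3)*(g^2 + 4*g) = (g - 4)*(g - 3)*(g + 4)*(g)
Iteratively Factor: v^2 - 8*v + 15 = (v - 5)*(v - 3)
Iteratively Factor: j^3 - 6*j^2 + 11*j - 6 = (j - 3)*(j^2 - 3*j + 2) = (j - 3)*(j - 2)*(j - 1)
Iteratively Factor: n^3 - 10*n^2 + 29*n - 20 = (n - 5)*(n^2 - 5*n + 4) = (n - 5)*(n - 1)*(n - 4)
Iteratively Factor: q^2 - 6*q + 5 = (q - 5)*(q - 1)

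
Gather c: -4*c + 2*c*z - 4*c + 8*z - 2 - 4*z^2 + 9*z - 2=c*(2*z - 8) - 4*z^2 + 17*z - 4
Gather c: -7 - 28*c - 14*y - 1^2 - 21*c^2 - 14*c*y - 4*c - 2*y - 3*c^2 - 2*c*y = -24*c^2 + c*(-16*y - 32) - 16*y - 8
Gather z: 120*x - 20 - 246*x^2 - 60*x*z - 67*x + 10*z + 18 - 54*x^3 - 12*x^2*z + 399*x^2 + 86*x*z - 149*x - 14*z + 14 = -54*x^3 + 153*x^2 - 96*x + z*(-12*x^2 + 26*x - 4) + 12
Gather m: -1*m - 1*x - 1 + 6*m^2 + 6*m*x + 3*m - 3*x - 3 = 6*m^2 + m*(6*x + 2) - 4*x - 4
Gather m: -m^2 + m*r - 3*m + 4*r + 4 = -m^2 + m*(r - 3) + 4*r + 4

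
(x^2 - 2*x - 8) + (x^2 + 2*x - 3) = 2*x^2 - 11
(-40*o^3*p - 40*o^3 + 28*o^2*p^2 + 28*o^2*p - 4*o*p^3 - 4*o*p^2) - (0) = -40*o^3*p - 40*o^3 + 28*o^2*p^2 + 28*o^2*p - 4*o*p^3 - 4*o*p^2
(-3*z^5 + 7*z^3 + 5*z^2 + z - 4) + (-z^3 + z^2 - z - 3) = -3*z^5 + 6*z^3 + 6*z^2 - 7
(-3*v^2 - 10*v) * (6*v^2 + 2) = -18*v^4 - 60*v^3 - 6*v^2 - 20*v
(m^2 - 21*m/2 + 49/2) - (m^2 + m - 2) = 53/2 - 23*m/2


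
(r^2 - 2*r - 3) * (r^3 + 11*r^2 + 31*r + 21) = r^5 + 9*r^4 + 6*r^3 - 74*r^2 - 135*r - 63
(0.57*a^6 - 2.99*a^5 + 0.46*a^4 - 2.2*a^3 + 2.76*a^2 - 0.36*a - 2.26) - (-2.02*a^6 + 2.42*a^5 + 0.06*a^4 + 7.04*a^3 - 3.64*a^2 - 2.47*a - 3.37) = 2.59*a^6 - 5.41*a^5 + 0.4*a^4 - 9.24*a^3 + 6.4*a^2 + 2.11*a + 1.11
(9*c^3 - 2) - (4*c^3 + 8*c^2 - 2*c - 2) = 5*c^3 - 8*c^2 + 2*c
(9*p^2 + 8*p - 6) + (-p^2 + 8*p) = 8*p^2 + 16*p - 6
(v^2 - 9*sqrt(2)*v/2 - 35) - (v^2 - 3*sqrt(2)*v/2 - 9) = -3*sqrt(2)*v - 26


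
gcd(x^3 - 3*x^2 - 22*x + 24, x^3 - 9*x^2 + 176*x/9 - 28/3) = x - 6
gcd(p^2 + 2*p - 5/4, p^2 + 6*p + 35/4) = p + 5/2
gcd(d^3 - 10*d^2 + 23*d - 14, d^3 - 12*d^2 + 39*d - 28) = d^2 - 8*d + 7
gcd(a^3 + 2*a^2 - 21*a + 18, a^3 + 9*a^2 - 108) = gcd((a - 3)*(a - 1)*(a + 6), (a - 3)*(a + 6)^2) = a^2 + 3*a - 18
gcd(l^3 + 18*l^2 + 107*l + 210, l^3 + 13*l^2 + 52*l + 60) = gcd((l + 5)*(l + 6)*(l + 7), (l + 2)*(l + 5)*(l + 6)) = l^2 + 11*l + 30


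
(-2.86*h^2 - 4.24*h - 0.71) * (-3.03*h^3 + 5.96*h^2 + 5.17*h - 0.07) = 8.6658*h^5 - 4.1984*h^4 - 37.9053*h^3 - 25.9522*h^2 - 3.3739*h + 0.0497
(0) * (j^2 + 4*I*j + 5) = 0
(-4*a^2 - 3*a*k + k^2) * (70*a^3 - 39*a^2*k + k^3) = -280*a^5 - 54*a^4*k + 187*a^3*k^2 - 43*a^2*k^3 - 3*a*k^4 + k^5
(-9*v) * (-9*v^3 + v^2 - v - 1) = 81*v^4 - 9*v^3 + 9*v^2 + 9*v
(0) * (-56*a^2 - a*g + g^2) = 0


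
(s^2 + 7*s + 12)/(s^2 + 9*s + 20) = (s + 3)/(s + 5)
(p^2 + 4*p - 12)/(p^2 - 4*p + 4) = (p + 6)/(p - 2)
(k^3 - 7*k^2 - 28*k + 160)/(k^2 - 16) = (k^2 - 3*k - 40)/(k + 4)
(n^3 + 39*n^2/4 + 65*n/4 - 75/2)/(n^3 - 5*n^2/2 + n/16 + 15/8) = 4*(n^2 + 11*n + 30)/(4*n^2 - 5*n - 6)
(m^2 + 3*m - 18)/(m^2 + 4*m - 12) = (m - 3)/(m - 2)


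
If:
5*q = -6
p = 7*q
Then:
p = -42/5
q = -6/5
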